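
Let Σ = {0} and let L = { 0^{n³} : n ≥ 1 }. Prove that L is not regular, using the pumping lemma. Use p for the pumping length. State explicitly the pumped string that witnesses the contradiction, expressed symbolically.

0^{p³+k}

Assume L is regular. Let p be the pumping length given by the pumping lemma.
Take w = 0^{p³} ∈ L with |w| = p³ ≥ p.
By the pumping lemma, w = xyz with |xy| ≤ p and y is nonempty.
Then y = 0^k for some k with 1 ≤ k ≤ p.
Pump with i = 2: xy^2z = 0^{p³+k}. Since 1 ≤ k ≤ p, p³ < p³+k ≤ p³+p < p³+3p²+3p+1 = (p+1)³, so p³+k is not a perfect cube. So xy^2z ∉ L.
This is a contradiction; hence L is not regular.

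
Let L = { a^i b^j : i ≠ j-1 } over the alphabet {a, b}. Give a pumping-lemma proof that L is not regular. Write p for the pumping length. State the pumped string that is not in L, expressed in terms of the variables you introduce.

a^{p+p!} b^{p+p!+1}

Suppose for contradiction that L is regular, and let p be the pumping length.
Choose w = a^p b^{p+p!+1}. Since p ≠ (p+p!+1)-1 = p+p!, w ∈ L; and |w| ≥ p.
The pumping lemma gives a decomposition w = xyz where |xy| ≤ p and |y| ≥ 1.
Because |xy| ≤ p and w begins with p copies of a, we have y = a^k with 1 ≤ k ≤ p.
Since 1 ≤ k ≤ p, k divides p!; set t = 1 + p!/k. Then xy^t z has p + (p!/k)·k = p + p! copies of a. Now the a-count is p+p! and (b-count)-1 = (p+p!+1)-1 = p+p!, so i ≠ j-1 fails. So xy^t z = a^{p+p!} b^{p+p!+1} ∉ L.
This contradicts the pumping lemma, so L is not regular.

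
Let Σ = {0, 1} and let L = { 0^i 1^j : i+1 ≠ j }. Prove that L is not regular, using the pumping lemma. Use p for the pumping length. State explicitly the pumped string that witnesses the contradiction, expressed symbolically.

Assume L is regular. Let p be the pumping length given by the pumping lemma.
Choose w = 0^p 1^{p+p!+1}. Since p ≠ (p+p!+1)-1 = p+p!, w ∈ L; and |w| ≥ p.
Write w = xyz as guaranteed by the lemma, with |xy| ≤ p and |y| ≥ 1.
Since the first p symbols of w are all 0's and |xy| ≤ p, y lies entirely in the leading 0-block: y = 0^k for some k with 1 ≤ k ≤ p.
Since 1 ≤ k ≤ p, k divides p!; set t = 1 + p!/k. Then xy^t z has p + (p!/k)·k = p + p! copies of 0. Now the 0-count is p+p! and (1-count)-1 = (p+p!+1)-1 = p+p!, so i+1 ≠ j fails. So xy^t z = 0^{p+p!} 1^{p+p!+1} ∉ L.
Contradiction. Therefore L is not regular.

0^{p+p!} 1^{p+p!+1}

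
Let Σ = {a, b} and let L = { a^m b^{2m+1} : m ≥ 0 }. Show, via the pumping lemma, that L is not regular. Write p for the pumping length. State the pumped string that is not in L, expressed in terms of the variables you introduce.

Toward a contradiction, assume L is regular with pumping length p.
Let w = a^p b^{2p+1} ∈ L; note |w| = 3p+1 ≥ p.
By the pumping lemma, w = xyz with |xy| ≤ p and |y| ≥ 1.
Since the first p symbols of w are all a's and |xy| ≤ p, y lies entirely in the leading a-block: y = a^k for some k with 1 ≤ k ≤ p.
Pump with i = 2: xy^2z = a^{p+k} b^{2p+1}. For this to lie in L we would need 2p+1 = 2(p+k)+1, which forces k = 0. But k ≥ 1, so xy^2z ∉ L.
Contradiction. Therefore L is not regular.

a^{p+k} b^{2p+1}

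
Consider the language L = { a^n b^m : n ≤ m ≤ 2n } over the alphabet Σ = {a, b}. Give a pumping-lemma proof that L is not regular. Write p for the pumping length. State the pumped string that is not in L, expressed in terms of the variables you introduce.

a^{p+k} b^p

Assume L is regular. Let p be the pumping length given by the pumping lemma.
Take w = a^p b^p ∈ L (since p ≤ p ≤ 2p), with |w| = 2p ≥ p.
The pumping lemma gives a decomposition w = xyz where |xy| ≤ p and |y| > 0.
The first p characters of w are a's, so xy (and hence y) consists only of a's. Write y = a^k, 1 ≤ k ≤ p.
Pump with i = 2: xy^2z = a^{p+k} b^p. Now n = p+k > p = m, so the condition n ≤ m fails. Thus xy^2z ∉ L.
This is a contradiction; hence L is not regular.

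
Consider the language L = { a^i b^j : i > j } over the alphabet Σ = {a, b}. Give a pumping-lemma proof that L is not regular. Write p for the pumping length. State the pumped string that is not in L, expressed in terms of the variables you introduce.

a^{p+1-k} b^p

Assume L is regular. Let p be the pumping length given by the pumping lemma.
Choose w = a^{p+1} b^p ∈ L, with |w| = 2p+1 ≥ p.
The pumping lemma gives a decomposition w = xyz where |xy| ≤ p and y is nonempty.
Because |xy| ≤ p and w begins with p copies of a, we have y = a^k with 1 ≤ k ≤ p.
Consider xy^0z = xz = a^{p+1-k} b^p. Since k ≥ 1, the a-count p+1-k is at most p, so i > j fails; thus xz ∉ L.
This contradicts the pumping lemma, so L is not regular.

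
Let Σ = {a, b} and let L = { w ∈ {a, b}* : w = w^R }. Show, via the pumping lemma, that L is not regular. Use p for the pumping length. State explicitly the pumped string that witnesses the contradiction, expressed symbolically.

Suppose for contradiction that L is regular, and let p be the pumping length.
Take w = a^p b a^p, a palindrome of length 2p+1 ≥ p.
Write w = xyz as guaranteed by the lemma, with |xy| ≤ p and |y| > 0.
The first p characters of w are a's, so xy (and hence y) consists only of a's. Write y = a^k, 1 ≤ k ≤ p.
Pump with i = 2: xy^2z = a^{p+k} b a^p. Its reverse is a^p b a^{p+k}, which differs from xy^2z since k ≥ 1. So xy^2z is not a palindrome and xy^2z ∉ L.
Contradiction. Therefore L is not regular.

a^{p+k} b a^p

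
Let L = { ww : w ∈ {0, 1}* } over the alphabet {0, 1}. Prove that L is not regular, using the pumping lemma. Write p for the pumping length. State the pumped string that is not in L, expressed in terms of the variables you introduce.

0^{p+k} 1^p 0^p 1^p

Suppose for contradiction that L is regular, and let p be the pumping length.
Take w = 0^p 1^p 0^p 1^p = uu where u = 0^p1^p; then w ∈ L and |w| = 4p ≥ p.
Write w = xyz as guaranteed by the lemma, with |xy| ≤ p and y is nonempty.
The first p characters of w are 0's, so xy (and hence y) consists only of 0's. Write y = 0^k, 1 ≤ k ≤ p.
Pump with i = 2: xy^2z = 0^{p+k} 1^p 0^p 1^p, of length 4p+k. Suppose this equals vv. The string starts with 0 and ends with 1, so v does too; thus the boundary between the two copies of v is a 1→0 transition. There is exactly one such transition, at position 2p+k, so |v| = 2p+k and |vv| = 4p+2k ≠ 4p+k since k ≥ 1. So xy^2z ∉ L.
This is a contradiction; hence L is not regular.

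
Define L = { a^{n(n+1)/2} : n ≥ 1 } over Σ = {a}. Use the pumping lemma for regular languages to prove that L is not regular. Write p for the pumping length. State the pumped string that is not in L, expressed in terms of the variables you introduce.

a^{p(p+1)/2+k}

Assume L is regular; let p be its pumping constant.
Take w = a^{p(p+1)/2} ∈ L with |w| = p(p+1)/2 ≥ p.
Write w = xyz as guaranteed by the lemma, with |xy| ≤ p and |y| > 0.
Then y = a^k for some k with 1 ≤ k ≤ p.
Pump with i = 2: xy^2z = a^{p(p+1)/2+k}. Since 1 ≤ k ≤ p, p(p+1)/2 < p(p+1)/2+k ≤ p(p+1)/2+p < (p+1)(p+2)/2, so p(p+1)/2+k is strictly between consecutive triangular numbers. So xy^2z ∉ L.
Contradiction. Therefore L is not regular.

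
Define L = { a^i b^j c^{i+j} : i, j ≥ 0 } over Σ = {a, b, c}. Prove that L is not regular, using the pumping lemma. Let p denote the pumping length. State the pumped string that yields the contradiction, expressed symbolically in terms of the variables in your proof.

Suppose for contradiction that L is regular, and let p be the pumping length.
Take w = a^p b^p c^{2p} ∈ L (with i=j=p, i+j=2p), |w| = 4p ≥ p.
By the pumping lemma, w = xyz with |xy| ≤ p and |y| ≥ 1.
Since the first p symbols of w are all a's and |xy| ≤ p, y lies entirely in the leading a-block: y = a^k for some k with 1 ≤ k ≤ p.
Consider xy^2z = a^{p+k} b^p c^{2p}. Now the a- and b-counts sum to 2p+k, but the c-count is 2p ≠ 2p+k. So xy^2z ∉ L.
Contradiction. Therefore L is not regular.

a^{p+k} b^p c^{2p}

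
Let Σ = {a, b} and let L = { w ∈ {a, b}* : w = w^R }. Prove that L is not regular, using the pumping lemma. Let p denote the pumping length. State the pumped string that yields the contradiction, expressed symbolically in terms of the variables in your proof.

Suppose for contradiction that L is regular, and let p be the pumping length.
Take w = a^p b a^p, a palindrome of length 2p+1 ≥ p.
By the pumping lemma, w = xyz with |xy| ≤ p and |y| > 0.
The first p characters of w are a's, so xy (and hence y) consists only of a's. Write y = a^k, 1 ≤ k ≤ p.
Pump with i = 2: xy^2z = a^{p+k} b a^p. Its reverse is a^p b a^{p+k}, which differs from xy^2z since k ≥ 1. So xy^2z is not a palindrome and xy^2z ∉ L.
This contradicts the pumping lemma, so L is not regular.

a^{p+k} b a^p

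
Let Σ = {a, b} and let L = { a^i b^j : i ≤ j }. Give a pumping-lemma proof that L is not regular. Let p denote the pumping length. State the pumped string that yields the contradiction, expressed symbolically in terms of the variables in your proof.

a^{p+k} b^p

Assume L is regular. Let p be the pumping length given by the pumping lemma.
Choose w = a^p b^p ∈ L, with |w| = 2p ≥ p.
The pumping lemma gives a decomposition w = xyz where |xy| ≤ p and |y| > 0.
Because |xy| ≤ p and w begins with p copies of a, we have y = a^k with 1 ≤ k ≤ p.
Consider xy^2z = a^{p+k} b^p. Since k ≥ 1, the a-count p+k exceeds the b-count p, so i ≤ j fails; thus xy^2z ∉ L.
This is a contradiction; hence L is not regular.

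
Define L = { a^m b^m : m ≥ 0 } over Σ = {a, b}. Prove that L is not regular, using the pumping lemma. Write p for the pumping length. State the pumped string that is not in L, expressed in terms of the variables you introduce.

a^{p+k} b^p

Assume L is regular. Let p be the pumping length given by the pumping lemma.
Choose w = a^p b^p, which is in L with |w| = 2p ≥ p.
Write w = xyz as guaranteed by the lemma, with |xy| ≤ p and |y| ≥ 1.
Since the first p symbols of w are all a's and |xy| ≤ p, y lies entirely in the leading a-block: y = a^k for some k with 1 ≤ k ≤ p.
Pump with i = 2: xy^2z = a^{p+k} b^p. For this to lie in L we would need p = p+k, which forces k = 0. But k ≥ 1, so xy^2z ∉ L.
Contradiction. Therefore L is not regular.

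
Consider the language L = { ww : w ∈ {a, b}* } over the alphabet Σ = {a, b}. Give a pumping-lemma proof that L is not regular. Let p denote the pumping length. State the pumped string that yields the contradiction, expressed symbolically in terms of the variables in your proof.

a^{p+k} b^p a^p b^p

Assume L is regular. Let p be the pumping length given by the pumping lemma.
Take w = a^p b^p a^p b^p = uu where u = a^pb^p; then w ∈ L and |w| = 4p ≥ p.
The pumping lemma gives a decomposition w = xyz where |xy| ≤ p and |y| > 0.
The first p characters of w are a's, so xy (and hence y) consists only of a's. Write y = a^k, 1 ≤ k ≤ p.
Pump with i = 2: xy^2z = a^{p+k} b^p a^p b^p, of length 4p+k. Suppose this equals vv. The string starts with a and ends with b, so v does too; thus the boundary between the two copies of v is a b→a transition. There is exactly one such transition, at position 2p+k, so |v| = 2p+k and |vv| = 4p+2k ≠ 4p+k since k ≥ 1. So xy^2z ∉ L.
Contradiction. Therefore L is not regular.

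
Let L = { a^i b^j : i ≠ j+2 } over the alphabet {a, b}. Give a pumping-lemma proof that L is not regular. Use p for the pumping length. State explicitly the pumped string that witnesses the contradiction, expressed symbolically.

Toward a contradiction, assume L is regular with pumping length p.
Choose w = a^p b^{p+p!-2}. Since p ≠ (p+p!-2)+2 = p+p!, w ∈ L; and |w| ≥ p.
The pumping lemma gives a decomposition w = xyz where |xy| ≤ p and |y| > 0.
Because |xy| ≤ p and w begins with p copies of a, we have y = a^k with 1 ≤ k ≤ p.
Since 1 ≤ k ≤ p, k divides p!; set t = 1 + p!/k. Then xy^t z has p + (p!/k)·k = p + p! copies of a. Now the a-count is p+p! and (b-count)+2 = (p+p!-2)+2 = p+p!, so i ≠ j+2 fails. So xy^t z = a^{p+p!} b^{p+p!-2} ∉ L.
This contradicts the pumping lemma, so L is not regular.

a^{p+p!} b^{p+p!-2}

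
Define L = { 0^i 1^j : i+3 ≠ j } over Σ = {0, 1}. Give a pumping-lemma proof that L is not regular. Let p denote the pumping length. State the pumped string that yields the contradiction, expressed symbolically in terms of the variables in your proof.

0^{p+p!} 1^{p+p!+3}

Toward a contradiction, assume L is regular with pumping length p.
Choose w = 0^p 1^{p+p!+3}. Since p ≠ (p+p!+3)-3 = p+p!, w ∈ L; and |w| ≥ p.
Write w = xyz as guaranteed by the lemma, with |xy| ≤ p and |y| ≥ 1.
The first p characters of w are 0's, so xy (and hence y) consists only of 0's. Write y = 0^k, 1 ≤ k ≤ p.
Since 1 ≤ k ≤ p, k divides p!; set t = 1 + p!/k. Then xy^t z has p + (p!/k)·k = p + p! copies of 0. Now the 0-count is p+p! and (1-count)-3 = (p+p!+3)-3 = p+p!, so i+3 ≠ j fails. So xy^t z = 0^{p+p!} 1^{p+p!+3} ∉ L.
This is a contradiction; hence L is not regular.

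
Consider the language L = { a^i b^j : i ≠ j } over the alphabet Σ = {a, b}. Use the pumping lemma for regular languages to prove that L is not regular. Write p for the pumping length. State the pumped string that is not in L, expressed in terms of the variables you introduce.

a^{p+p!} b^{p+p!}

Assume L is regular. Let p be the pumping length given by the pumping lemma.
Choose w = a^p b^{p+p!}. Since p ≠ p+p!, w ∈ L; and |w| ≥ p.
Write w = xyz as guaranteed by the lemma, with |xy| ≤ p and y is nonempty.
Because |xy| ≤ p and w begins with p copies of a, we have y = a^k with 1 ≤ k ≤ p.
Since 1 ≤ k ≤ p, k divides p!; set t = 1 + p!/k. Then xy^t z has p + (p!/k)·k = p + p! copies of a. Now the a-count equals the b-count, so i ≠ j fails. So xy^t z = a^{p+p!} b^{p+p!} ∉ L.
This contradicts the pumping lemma, so L is not regular.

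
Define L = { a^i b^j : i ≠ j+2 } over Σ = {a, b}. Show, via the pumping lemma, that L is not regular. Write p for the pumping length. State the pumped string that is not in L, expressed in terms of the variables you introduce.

Toward a contradiction, assume L is regular with pumping length p.
Choose w = a^p b^{p+p!-2}. Since p ≠ (p+p!-2)+2 = p+p!, w ∈ L; and |w| ≥ p.
The pumping lemma gives a decomposition w = xyz where |xy| ≤ p and |y| ≥ 1.
Since the first p symbols of w are all a's and |xy| ≤ p, y lies entirely in the leading a-block: y = a^k for some k with 1 ≤ k ≤ p.
Since 1 ≤ k ≤ p, k divides p!; set t = 1 + p!/k. Then xy^t z has p + (p!/k)·k = p + p! copies of a. Now the a-count is p+p! and (b-count)+2 = (p+p!-2)+2 = p+p!, so i ≠ j+2 fails. So xy^t z = a^{p+p!} b^{p+p!-2} ∉ L.
Contradiction. Therefore L is not regular.

a^{p+p!} b^{p+p!-2}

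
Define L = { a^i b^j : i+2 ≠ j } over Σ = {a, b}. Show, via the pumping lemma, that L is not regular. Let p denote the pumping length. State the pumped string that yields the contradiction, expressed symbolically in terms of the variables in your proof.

Toward a contradiction, assume L is regular with pumping length p.
Choose w = a^p b^{p+p!+2}. Since p ≠ (p+p!+2)-2 = p+p!, w ∈ L; and |w| ≥ p.
The pumping lemma gives a decomposition w = xyz where |xy| ≤ p and y is nonempty.
Because |xy| ≤ p and w begins with p copies of a, we have y = a^k with 1 ≤ k ≤ p.
Since 1 ≤ k ≤ p, k divides p!; set t = 1 + p!/k. Then xy^t z has p + (p!/k)·k = p + p! copies of a. Now the a-count is p+p! and (b-count)-2 = (p+p!+2)-2 = p+p!, so i+2 ≠ j fails. So xy^t z = a^{p+p!} b^{p+p!+2} ∉ L.
This is a contradiction; hence L is not regular.

a^{p+p!} b^{p+p!+2}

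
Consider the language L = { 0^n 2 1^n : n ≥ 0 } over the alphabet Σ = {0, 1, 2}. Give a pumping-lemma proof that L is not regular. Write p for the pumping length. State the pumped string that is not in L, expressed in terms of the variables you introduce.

0^{p+k} 2 1^p

Assume L is regular. Let p be the pumping length given by the pumping lemma.
Take w = 0^p 2 1^p ∈ L with |w| = 2p+1 ≥ p.
By the pumping lemma, w = xyz with |xy| ≤ p and |y| > 0.
Since the first p symbols of w are all 0's and |xy| ≤ p, y lies entirely in the leading 0-block: y = 0^k for some k with 1 ≤ k ≤ p.
Pump with i = 2: xy^2z = 0^{p+k} 2 1^p, which would require p+k = p. But k ≥ 1, so xy^2z ∉ L.
This is a contradiction; hence L is not regular.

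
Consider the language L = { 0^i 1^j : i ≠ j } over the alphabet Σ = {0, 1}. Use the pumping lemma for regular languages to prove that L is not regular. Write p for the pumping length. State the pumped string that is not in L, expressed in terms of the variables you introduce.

Assume L is regular; let p be its pumping constant.
Choose w = 0^p 1^{p+p!}. Since p ≠ p+p!, w ∈ L; and |w| ≥ p.
The pumping lemma gives a decomposition w = xyz where |xy| ≤ p and y is nonempty.
Since the first p symbols of w are all 0's and |xy| ≤ p, y lies entirely in the leading 0-block: y = 0^k for some k with 1 ≤ k ≤ p.
Since 1 ≤ k ≤ p, k divides p!; set t = 1 + p!/k. Then xy^t z has p + (p!/k)·k = p + p! copies of 0. Now the 0-count equals the 1-count, so i ≠ j fails. So xy^t z = 0^{p+p!} 1^{p+p!} ∉ L.
Contradiction. Therefore L is not regular.

0^{p+p!} 1^{p+p!}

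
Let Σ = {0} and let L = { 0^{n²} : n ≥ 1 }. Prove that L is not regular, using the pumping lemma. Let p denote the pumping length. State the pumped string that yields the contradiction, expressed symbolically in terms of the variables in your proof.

Assume L is regular. Let p be the pumping length given by the pumping lemma.
Take w = 0^{p²} ∈ L with |w| = p² ≥ p.
Write w = xyz as guaranteed by the lemma, with |xy| ≤ p and y is nonempty.
Then y = 0^k for some k with 1 ≤ k ≤ p.
Pump with i = 2: xy^2z = 0^{p²+k}. Since 1 ≤ k ≤ p, p² < p²+k ≤ p²+p < (p+1)², so p²+k lies strictly between consecutive squares and is not a perfect square. So xy^2z ∉ L.
This is a contradiction; hence L is not regular.

0^{p²+k}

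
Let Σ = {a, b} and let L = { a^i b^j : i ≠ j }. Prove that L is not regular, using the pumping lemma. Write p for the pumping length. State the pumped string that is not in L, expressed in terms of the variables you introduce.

a^{p+p!} b^{p+p!}

Assume L is regular; let p be its pumping constant.
Choose w = a^p b^{p+p!}. Since p ≠ p+p!, w ∈ L; and |w| ≥ p.
Write w = xyz as guaranteed by the lemma, with |xy| ≤ p and y is nonempty.
Because |xy| ≤ p and w begins with p copies of a, we have y = a^k with 1 ≤ k ≤ p.
Since 1 ≤ k ≤ p, k divides p!; set t = 1 + p!/k. Then xy^t z has p + (p!/k)·k = p + p! copies of a. Now the a-count equals the b-count, so i ≠ j fails. So xy^t z = a^{p+p!} b^{p+p!} ∉ L.
Contradiction. Therefore L is not regular.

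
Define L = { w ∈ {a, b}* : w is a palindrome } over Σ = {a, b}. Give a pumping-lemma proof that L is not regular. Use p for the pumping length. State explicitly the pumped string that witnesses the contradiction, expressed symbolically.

a^{p+k} b a^p

Toward a contradiction, assume L is regular with pumping length p.
Take w = a^p b a^p, a palindrome of length 2p+1 ≥ p.
The pumping lemma gives a decomposition w = xyz where |xy| ≤ p and y is nonempty.
Because |xy| ≤ p and w begins with p copies of a, we have y = a^k with 1 ≤ k ≤ p.
Pump with i = 2: xy^2z = a^{p+k} b a^p. Its reverse is a^p b a^{p+k}, which differs from xy^2z since k ≥ 1. So xy^2z is not a palindrome and xy^2z ∉ L.
This contradicts the pumping lemma, so L is not regular.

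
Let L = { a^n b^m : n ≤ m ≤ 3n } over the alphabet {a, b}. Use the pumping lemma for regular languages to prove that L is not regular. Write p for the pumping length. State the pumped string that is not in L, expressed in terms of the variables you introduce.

a^{p+k} b^p

Assume L is regular; let p be its pumping constant.
Take w = a^p b^p ∈ L (since p ≤ p ≤ 3p), with |w| = 2p ≥ p.
Write w = xyz as guaranteed by the lemma, with |xy| ≤ p and y is nonempty.
Since the first p symbols of w are all a's and |xy| ≤ p, y lies entirely in the leading a-block: y = a^k for some k with 1 ≤ k ≤ p.
Pump with i = 2: xy^2z = a^{p+k} b^p. Now n = p+k > p = m, so the condition n ≤ m fails. Thus xy^2z ∉ L.
Contradiction. Therefore L is not regular.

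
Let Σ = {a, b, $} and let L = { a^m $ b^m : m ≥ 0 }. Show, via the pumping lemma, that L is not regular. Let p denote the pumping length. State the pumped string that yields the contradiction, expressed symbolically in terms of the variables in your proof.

a^{p+k} $ b^p

Assume L is regular; let p be its pumping constant.
Take w = a^p $ b^p ∈ L with |w| = 2p+1 ≥ p.
By the pumping lemma, w = xyz with |xy| ≤ p and |y| > 0.
Because |xy| ≤ p and w begins with p copies of a, we have y = a^k with 1 ≤ k ≤ p.
Pump with i = 2: xy^2z = a^{p+k} $ b^p, which would require p+k = p. But k ≥ 1, so xy^2z ∉ L.
Contradiction. Therefore L is not regular.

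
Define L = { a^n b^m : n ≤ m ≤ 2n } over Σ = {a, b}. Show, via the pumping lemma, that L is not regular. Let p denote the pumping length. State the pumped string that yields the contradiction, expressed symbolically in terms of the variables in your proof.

Assume L is regular; let p be its pumping constant.
Take w = a^p b^p ∈ L (since p ≤ p ≤ 2p), with |w| = 2p ≥ p.
Write w = xyz as guaranteed by the lemma, with |xy| ≤ p and |y| ≥ 1.
Since the first p symbols of w are all a's and |xy| ≤ p, y lies entirely in the leading a-block: y = a^k for some k with 1 ≤ k ≤ p.
Pump with i = 2: xy^2z = a^{p+k} b^p. Now n = p+k > p = m, so the condition n ≤ m fails. Thus xy^2z ∉ L.
This is a contradiction; hence L is not regular.

a^{p+k} b^p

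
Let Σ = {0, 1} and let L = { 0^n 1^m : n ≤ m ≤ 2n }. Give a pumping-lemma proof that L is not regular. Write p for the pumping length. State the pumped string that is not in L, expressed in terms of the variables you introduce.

0^{p+k} 1^p

Assume L is regular; let p be its pumping constant.
Take w = 0^p 1^p ∈ L (since p ≤ p ≤ 2p), with |w| = 2p ≥ p.
Write w = xyz as guaranteed by the lemma, with |xy| ≤ p and |y| > 0.
The first p characters of w are 0's, so xy (and hence y) consists only of 0's. Write y = 0^k, 1 ≤ k ≤ p.
Pump with i = 2: xy^2z = 0^{p+k} 1^p. Now n = p+k > p = m, so the condition n ≤ m fails. Thus xy^2z ∉ L.
Contradiction. Therefore L is not regular.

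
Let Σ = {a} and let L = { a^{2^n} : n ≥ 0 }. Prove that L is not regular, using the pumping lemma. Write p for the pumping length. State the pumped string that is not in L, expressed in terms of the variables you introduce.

a^{2^p+k}

Assume L is regular; let p be its pumping constant.
Take w = a^{2^p} ∈ L with |w| = 2^p ≥ p.
By the pumping lemma, w = xyz with |xy| ≤ p and |y| ≥ 1.
Then y = a^k for some k with 1 ≤ k ≤ p.
Pump with i = 2: xy^2z = a^{2^p+k}. Since 1 ≤ k ≤ p < 2^p, we have 2^p < 2^p+k < 2^{p+1}, so 2^p+k is not a power of 2. So xy^2z ∉ L.
Contradiction. Therefore L is not regular.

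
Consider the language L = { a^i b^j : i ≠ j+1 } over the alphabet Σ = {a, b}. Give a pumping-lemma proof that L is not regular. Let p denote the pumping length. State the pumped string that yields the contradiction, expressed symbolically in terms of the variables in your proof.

Toward a contradiction, assume L is regular with pumping length p.
Choose w = a^p b^{p+p!-1}. Since p ≠ (p+p!-1)+1 = p+p!, w ∈ L; and |w| ≥ p.
By the pumping lemma, w = xyz with |xy| ≤ p and |y| ≥ 1.
Since the first p symbols of w are all a's and |xy| ≤ p, y lies entirely in the leading a-block: y = a^k for some k with 1 ≤ k ≤ p.
Since 1 ≤ k ≤ p, k divides p!; set t = 1 + p!/k. Then xy^t z has p + (p!/k)·k = p + p! copies of a. Now the a-count is p+p! and (b-count)+1 = (p+p!-1)+1 = p+p!, so i ≠ j+1 fails. So xy^t z = a^{p+p!} b^{p+p!-1} ∉ L.
This contradicts the pumping lemma, so L is not regular.

a^{p+p!} b^{p+p!-1}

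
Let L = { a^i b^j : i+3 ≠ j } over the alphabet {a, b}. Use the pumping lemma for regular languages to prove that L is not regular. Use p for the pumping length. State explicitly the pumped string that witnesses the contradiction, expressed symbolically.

Assume L is regular; let p be its pumping constant.
Choose w = a^p b^{p+p!+3}. Since p ≠ (p+p!+3)-3 = p+p!, w ∈ L; and |w| ≥ p.
The pumping lemma gives a decomposition w = xyz where |xy| ≤ p and |y| > 0.
Since the first p symbols of w are all a's and |xy| ≤ p, y lies entirely in the leading a-block: y = a^k for some k with 1 ≤ k ≤ p.
Since 1 ≤ k ≤ p, k divides p!; set t = 1 + p!/k. Then xy^t z has p + (p!/k)·k = p + p! copies of a. Now the a-count is p+p! and (b-count)-3 = (p+p!+3)-3 = p+p!, so i+3 ≠ j fails. So xy^t z = a^{p+p!} b^{p+p!+3} ∉ L.
Contradiction. Therefore L is not regular.

a^{p+p!} b^{p+p!+3}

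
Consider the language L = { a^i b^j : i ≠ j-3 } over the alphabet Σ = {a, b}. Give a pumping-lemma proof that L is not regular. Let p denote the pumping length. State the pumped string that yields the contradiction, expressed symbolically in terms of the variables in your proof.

Toward a contradiction, assume L is regular with pumping length p.
Choose w = a^p b^{p+p!+3}. Since p ≠ (p+p!+3)-3 = p+p!, w ∈ L; and |w| ≥ p.
By the pumping lemma, w = xyz with |xy| ≤ p and y is nonempty.
Since the first p symbols of w are all a's and |xy| ≤ p, y lies entirely in the leading a-block: y = a^k for some k with 1 ≤ k ≤ p.
Since 1 ≤ k ≤ p, k divides p!; set t = 1 + p!/k. Then xy^t z has p + (p!/k)·k = p + p! copies of a. Now the a-count is p+p! and (b-count)-3 = (p+p!+3)-3 = p+p!, so i ≠ j-3 fails. So xy^t z = a^{p+p!} b^{p+p!+3} ∉ L.
Contradiction. Therefore L is not regular.

a^{p+p!} b^{p+p!+3}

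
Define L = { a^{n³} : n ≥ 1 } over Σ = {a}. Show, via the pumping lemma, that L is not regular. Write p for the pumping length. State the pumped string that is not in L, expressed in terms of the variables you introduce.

a^{p³+k}

Assume L is regular; let p be its pumping constant.
Take w = a^{p³} ∈ L with |w| = p³ ≥ p.
The pumping lemma gives a decomposition w = xyz where |xy| ≤ p and |y| > 0.
Then y = a^k for some k with 1 ≤ k ≤ p.
Pump with i = 2: xy^2z = a^{p³+k}. Since 1 ≤ k ≤ p, p³ < p³+k ≤ p³+p < p³+3p²+3p+1 = (p+1)³, so p³+k is not a perfect cube. So xy^2z ∉ L.
This is a contradiction; hence L is not regular.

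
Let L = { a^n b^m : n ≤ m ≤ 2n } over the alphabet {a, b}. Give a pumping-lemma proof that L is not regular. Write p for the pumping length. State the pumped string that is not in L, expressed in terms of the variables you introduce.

a^{p+k} b^p

Assume L is regular. Let p be the pumping length given by the pumping lemma.
Take w = a^p b^p ∈ L (since p ≤ p ≤ 2p), with |w| = 2p ≥ p.
Write w = xyz as guaranteed by the lemma, with |xy| ≤ p and |y| > 0.
Since the first p symbols of w are all a's and |xy| ≤ p, y lies entirely in the leading a-block: y = a^k for some k with 1 ≤ k ≤ p.
Pump with i = 2: xy^2z = a^{p+k} b^p. Now n = p+k > p = m, so the condition n ≤ m fails. Thus xy^2z ∉ L.
This contradicts the pumping lemma, so L is not regular.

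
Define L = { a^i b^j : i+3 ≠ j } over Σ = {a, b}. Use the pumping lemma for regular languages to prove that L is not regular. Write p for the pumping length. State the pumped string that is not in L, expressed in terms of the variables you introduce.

a^{p+p!} b^{p+p!+3}

Toward a contradiction, assume L is regular with pumping length p.
Choose w = a^p b^{p+p!+3}. Since p ≠ (p+p!+3)-3 = p+p!, w ∈ L; and |w| ≥ p.
The pumping lemma gives a decomposition w = xyz where |xy| ≤ p and |y| > 0.
Since the first p symbols of w are all a's and |xy| ≤ p, y lies entirely in the leading a-block: y = a^k for some k with 1 ≤ k ≤ p.
Since 1 ≤ k ≤ p, k divides p!; set t = 1 + p!/k. Then xy^t z has p + (p!/k)·k = p + p! copies of a. Now the a-count is p+p! and (b-count)-3 = (p+p!+3)-3 = p+p!, so i+3 ≠ j fails. So xy^t z = a^{p+p!} b^{p+p!+3} ∉ L.
This contradicts the pumping lemma, so L is not regular.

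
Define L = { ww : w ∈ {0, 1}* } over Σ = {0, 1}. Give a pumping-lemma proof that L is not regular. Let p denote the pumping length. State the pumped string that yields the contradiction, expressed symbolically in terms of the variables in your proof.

0^{p+k} 1^p 0^p 1^p

Suppose for contradiction that L is regular, and let p be the pumping length.
Take w = 0^p 1^p 0^p 1^p = uu where u = 0^p1^p; then w ∈ L and |w| = 4p ≥ p.
Write w = xyz as guaranteed by the lemma, with |xy| ≤ p and |y| > 0.
Because |xy| ≤ p and w begins with p copies of 0, we have y = 0^k with 1 ≤ k ≤ p.
Pump with i = 2: xy^2z = 0^{p+k} 1^p 0^p 1^p, of length 4p+k. Suppose this equals vv. The string starts with 0 and ends with 1, so v does too; thus the boundary between the two copies of v is a 1→0 transition. There is exactly one such transition, at position 2p+k, so |v| = 2p+k and |vv| = 4p+2k ≠ 4p+k since k ≥ 1. So xy^2z ∉ L.
This is a contradiction; hence L is not regular.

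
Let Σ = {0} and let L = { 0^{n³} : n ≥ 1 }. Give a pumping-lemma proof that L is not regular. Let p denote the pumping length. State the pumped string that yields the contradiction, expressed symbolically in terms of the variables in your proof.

Assume L is regular. Let p be the pumping length given by the pumping lemma.
Take w = 0^{p³} ∈ L with |w| = p³ ≥ p.
By the pumping lemma, w = xyz with |xy| ≤ p and y is nonempty.
Then y = 0^k for some k with 1 ≤ k ≤ p.
Pump with i = 2: xy^2z = 0^{p³+k}. Since 1 ≤ k ≤ p, p³ < p³+k ≤ p³+p < p³+3p²+3p+1 = (p+1)³, so p³+k is not a perfect cube. So xy^2z ∉ L.
This contradicts the pumping lemma, so L is not regular.

0^{p³+k}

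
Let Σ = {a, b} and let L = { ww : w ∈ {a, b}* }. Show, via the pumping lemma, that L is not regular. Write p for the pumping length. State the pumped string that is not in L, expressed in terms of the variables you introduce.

a^{p+k} b^p a^p b^p

Suppose for contradiction that L is regular, and let p be the pumping length.
Take w = a^p b^p a^p b^p = uu where u = a^pb^p; then w ∈ L and |w| = 4p ≥ p.
The pumping lemma gives a decomposition w = xyz where |xy| ≤ p and |y| > 0.
Because |xy| ≤ p and w begins with p copies of a, we have y = a^k with 1 ≤ k ≤ p.
Pump with i = 2: xy^2z = a^{p+k} b^p a^p b^p, of length 4p+k. Suppose this equals vv. The string starts with a and ends with b, so v does too; thus the boundary between the two copies of v is a b→a transition. There is exactly one such transition, at position 2p+k, so |v| = 2p+k and |vv| = 4p+2k ≠ 4p+k since k ≥ 1. So xy^2z ∉ L.
This is a contradiction; hence L is not regular.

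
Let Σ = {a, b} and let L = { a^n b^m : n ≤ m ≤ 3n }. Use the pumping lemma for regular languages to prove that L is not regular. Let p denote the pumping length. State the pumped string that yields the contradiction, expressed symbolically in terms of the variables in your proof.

Assume L is regular. Let p be the pumping length given by the pumping lemma.
Take w = a^p b^p ∈ L (since p ≤ p ≤ 3p), with |w| = 2p ≥ p.
The pumping lemma gives a decomposition w = xyz where |xy| ≤ p and |y| > 0.
Since the first p symbols of w are all a's and |xy| ≤ p, y lies entirely in the leading a-block: y = a^k for some k with 1 ≤ k ≤ p.
Pump with i = 2: xy^2z = a^{p+k} b^p. Now n = p+k > p = m, so the condition n ≤ m fails. Thus xy^2z ∉ L.
This contradicts the pumping lemma, so L is not regular.

a^{p+k} b^p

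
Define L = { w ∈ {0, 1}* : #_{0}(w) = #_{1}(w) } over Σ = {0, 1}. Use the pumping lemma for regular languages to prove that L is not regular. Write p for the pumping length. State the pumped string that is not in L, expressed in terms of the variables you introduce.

0^{p+k} 1^p

Assume L is regular; let p be its pumping constant.
Choose w = 0^p 1^p ∈ L with |w| = 2p ≥ p.
By the pumping lemma, w = xyz with |xy| ≤ p and |y| ≥ 1.
Because |xy| ≤ p and w begins with p copies of 0, we have y = 0^k with 1 ≤ k ≤ p.
Pump with i = 2: xy^2z = 0^{p+k} 1^p has p+k occurrences of 0 but only p of 1. Since k ≥ 1 the counts differ, so xy^2z ∉ L.
Contradiction. Therefore L is not regular.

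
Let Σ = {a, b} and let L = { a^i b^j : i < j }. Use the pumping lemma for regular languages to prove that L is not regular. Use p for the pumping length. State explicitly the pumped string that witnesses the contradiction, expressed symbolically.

a^{p+k} b^{p+1}

Suppose for contradiction that L is regular, and let p be the pumping length.
Choose w = a^p b^{p+1} ∈ L, with |w| = 2p+1 ≥ p.
Write w = xyz as guaranteed by the lemma, with |xy| ≤ p and |y| ≥ 1.
Because |xy| ≤ p and w begins with p copies of a, we have y = a^k with 1 ≤ k ≤ p.
Consider xy^2z = a^{p+k} b^{p+1}. Since k ≥ 1, the a-count p+k is at least p+1, so i < j fails; thus xy^2z ∉ L.
This is a contradiction; hence L is not regular.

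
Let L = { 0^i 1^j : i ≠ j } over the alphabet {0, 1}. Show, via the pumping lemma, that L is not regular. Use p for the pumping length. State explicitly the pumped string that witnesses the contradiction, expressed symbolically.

Toward a contradiction, assume L is regular with pumping length p.
Choose w = 0^p 1^{p+p!}. Since p ≠ p+p!, w ∈ L; and |w| ≥ p.
The pumping lemma gives a decomposition w = xyz where |xy| ≤ p and |y| > 0.
Because |xy| ≤ p and w begins with p copies of 0, we have y = 0^k with 1 ≤ k ≤ p.
Since 1 ≤ k ≤ p, k divides p!; set t = 1 + p!/k. Then xy^t z has p + (p!/k)·k = p + p! copies of 0. Now the 0-count equals the 1-count, so i ≠ j fails. So xy^t z = 0^{p+p!} 1^{p+p!} ∉ L.
This contradicts the pumping lemma, so L is not regular.

0^{p+p!} 1^{p+p!}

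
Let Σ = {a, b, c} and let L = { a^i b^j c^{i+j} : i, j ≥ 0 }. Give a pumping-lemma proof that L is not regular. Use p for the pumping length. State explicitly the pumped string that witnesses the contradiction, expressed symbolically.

a^{p+k} b^p c^{2p}

Toward a contradiction, assume L is regular with pumping length p.
Take w = a^p b^p c^{2p} ∈ L (with i=j=p, i+j=2p), |w| = 4p ≥ p.
The pumping lemma gives a decomposition w = xyz where |xy| ≤ p and |y| > 0.
Since the first p symbols of w are all a's and |xy| ≤ p, y lies entirely in the leading a-block: y = a^k for some k with 1 ≤ k ≤ p.
Consider xy^2z = a^{p+k} b^p c^{2p}. Now the a- and b-counts sum to 2p+k, but the c-count is 2p ≠ 2p+k. So xy^2z ∉ L.
Contradiction. Therefore L is not regular.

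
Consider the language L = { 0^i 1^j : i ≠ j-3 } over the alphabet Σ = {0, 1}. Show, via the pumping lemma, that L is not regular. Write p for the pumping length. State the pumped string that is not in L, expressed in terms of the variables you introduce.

Toward a contradiction, assume L is regular with pumping length p.
Choose w = 0^p 1^{p+p!+3}. Since p ≠ (p+p!+3)-3 = p+p!, w ∈ L; and |w| ≥ p.
By the pumping lemma, w = xyz with |xy| ≤ p and y is nonempty.
The first p characters of w are 0's, so xy (and hence y) consists only of 0's. Write y = 0^k, 1 ≤ k ≤ p.
Since 1 ≤ k ≤ p, k divides p!; set t = 1 + p!/k. Then xy^t z has p + (p!/k)·k = p + p! copies of 0. Now the 0-count is p+p! and (1-count)-3 = (p+p!+3)-3 = p+p!, so i ≠ j-3 fails. So xy^t z = 0^{p+p!} 1^{p+p!+3} ∉ L.
This contradicts the pumping lemma, so L is not regular.

0^{p+p!} 1^{p+p!+3}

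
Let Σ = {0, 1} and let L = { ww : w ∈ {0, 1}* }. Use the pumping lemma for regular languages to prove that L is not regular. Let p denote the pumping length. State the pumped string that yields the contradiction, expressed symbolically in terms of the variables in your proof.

Assume L is regular. Let p be the pumping length given by the pumping lemma.
Take w = 0^p 1^p 0^p 1^p = uu where u = 0^p1^p; then w ∈ L and |w| = 4p ≥ p.
The pumping lemma gives a decomposition w = xyz where |xy| ≤ p and |y| ≥ 1.
Since the first p symbols of w are all 0's and |xy| ≤ p, y lies entirely in the leading 0-block: y = 0^k for some k with 1 ≤ k ≤ p.
Pump with i = 2: xy^2z = 0^{p+k} 1^p 0^p 1^p, of length 4p+k. Suppose this equals vv. The string starts with 0 and ends with 1, so v does too; thus the boundary between the two copies of v is a 1→0 transition. There is exactly one such transition, at position 2p+k, so |v| = 2p+k and |vv| = 4p+2k ≠ 4p+k since k ≥ 1. So xy^2z ∉ L.
Contradiction. Therefore L is not regular.

0^{p+k} 1^p 0^p 1^p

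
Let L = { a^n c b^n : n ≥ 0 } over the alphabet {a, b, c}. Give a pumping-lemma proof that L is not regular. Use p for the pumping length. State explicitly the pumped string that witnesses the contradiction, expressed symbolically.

Assume L is regular. Let p be the pumping length given by the pumping lemma.
Take w = a^p c b^p ∈ L with |w| = 2p+1 ≥ p.
Write w = xyz as guaranteed by the lemma, with |xy| ≤ p and y is nonempty.
The first p characters of w are a's, so xy (and hence y) consists only of a's. Write y = a^k, 1 ≤ k ≤ p.
Pump with i = 2: xy^2z = a^{p+k} c b^p, which would require p+k = p. But k ≥ 1, so xy^2z ∉ L.
This contradicts the pumping lemma, so L is not regular.

a^{p+k} c b^p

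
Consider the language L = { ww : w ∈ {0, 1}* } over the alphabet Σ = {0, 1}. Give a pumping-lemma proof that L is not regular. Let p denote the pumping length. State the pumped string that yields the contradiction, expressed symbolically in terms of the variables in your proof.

Toward a contradiction, assume L is regular with pumping length p.
Take w = 0^p 1^p 0^p 1^p = uu where u = 0^p1^p; then w ∈ L and |w| = 4p ≥ p.
The pumping lemma gives a decomposition w = xyz where |xy| ≤ p and |y| > 0.
The first p characters of w are 0's, so xy (and hence y) consists only of 0's. Write y = 0^k, 1 ≤ k ≤ p.
Pump with i = 2: xy^2z = 0^{p+k} 1^p 0^p 1^p, of length 4p+k. Suppose this equals vv. The string starts with 0 and ends with 1, so v does too; thus the boundary between the two copies of v is a 1→0 transition. There is exactly one such transition, at position 2p+k, so |v| = 2p+k and |vv| = 4p+2k ≠ 4p+k since k ≥ 1. So xy^2z ∉ L.
This is a contradiction; hence L is not regular.

0^{p+k} 1^p 0^p 1^p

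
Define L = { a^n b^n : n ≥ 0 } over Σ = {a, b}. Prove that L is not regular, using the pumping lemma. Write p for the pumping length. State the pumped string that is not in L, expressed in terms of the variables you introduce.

Suppose for contradiction that L is regular, and let p be the pumping length.
Let w = a^p b^p ∈ L; note |w| = 2p ≥ p.
The pumping lemma gives a decomposition w = xyz where |xy| ≤ p and |y| ≥ 1.
Because |xy| ≤ p and w begins with p copies of a, we have y = a^k with 1 ≤ k ≤ p.
Pump with i = 2: xy^2z = a^{p+k} b^p. For this to lie in L we would need p = p+k, which forces k = 0. But k ≥ 1, so xy^2z ∉ L.
This contradicts the pumping lemma, so L is not regular.

a^{p+k} b^p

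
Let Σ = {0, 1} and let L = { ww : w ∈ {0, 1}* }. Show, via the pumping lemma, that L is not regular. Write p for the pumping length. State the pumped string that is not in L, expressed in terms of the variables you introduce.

0^{p+k} 1^p 0^p 1^p

Assume L is regular. Let p be the pumping length given by the pumping lemma.
Take w = 0^p 1^p 0^p 1^p = uu where u = 0^p1^p; then w ∈ L and |w| = 4p ≥ p.
The pumping lemma gives a decomposition w = xyz where |xy| ≤ p and |y| ≥ 1.
The first p characters of w are 0's, so xy (and hence y) consists only of 0's. Write y = 0^k, 1 ≤ k ≤ p.
Pump with i = 2: xy^2z = 0^{p+k} 1^p 0^p 1^p, of length 4p+k. Suppose this equals vv. The string starts with 0 and ends with 1, so v does too; thus the boundary between the two copies of v is a 1→0 transition. There is exactly one such transition, at position 2p+k, so |v| = 2p+k and |vv| = 4p+2k ≠ 4p+k since k ≥ 1. So xy^2z ∉ L.
This contradicts the pumping lemma, so L is not regular.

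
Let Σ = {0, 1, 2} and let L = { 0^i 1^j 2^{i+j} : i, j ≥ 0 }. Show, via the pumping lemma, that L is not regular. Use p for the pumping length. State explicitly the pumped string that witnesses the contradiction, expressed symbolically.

Assume L is regular; let p be its pumping constant.
Take w = 0^p 1^p 2^{2p} ∈ L (with i=j=p, i+j=2p), |w| = 4p ≥ p.
By the pumping lemma, w = xyz with |xy| ≤ p and |y| ≥ 1.
Since the first p symbols of w are all 0's and |xy| ≤ p, y lies entirely in the leading 0-block: y = 0^k for some k with 1 ≤ k ≤ p.
Consider xy^2z = 0^{p+k} 1^p 2^{2p}. Now the 0- and 1-counts sum to 2p+k, but the 2-count is 2p ≠ 2p+k. So xy^2z ∉ L.
This contradicts the pumping lemma, so L is not regular.

0^{p+k} 1^p 2^{2p}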